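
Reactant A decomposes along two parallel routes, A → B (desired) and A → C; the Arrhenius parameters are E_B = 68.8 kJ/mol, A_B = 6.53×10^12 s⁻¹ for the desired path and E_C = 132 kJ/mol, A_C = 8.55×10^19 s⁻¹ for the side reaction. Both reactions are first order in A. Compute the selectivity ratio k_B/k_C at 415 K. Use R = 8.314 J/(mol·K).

6.89

With equal orders, S_{B/C} = k_B/k_C = (A_B/A_C)·exp[(E_C−E_B)/(RT)].
(E_C−E_B)/(RT) = (132−68.8)×10³/(8.314×415) = 63200/3450 = 18.32.
k_B/k_C = (6.53×10^12/8.55×10^19)·exp(18.32) = 7.637×10^-8 × 9.017×10^7 = 6.89.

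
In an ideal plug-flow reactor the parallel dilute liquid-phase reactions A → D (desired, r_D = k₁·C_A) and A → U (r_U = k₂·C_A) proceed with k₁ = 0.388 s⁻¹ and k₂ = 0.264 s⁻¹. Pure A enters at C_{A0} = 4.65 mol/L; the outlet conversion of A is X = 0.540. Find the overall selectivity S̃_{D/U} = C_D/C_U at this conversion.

1.47

C_A = C_{A0}(1−X) = 2.139 mol/L.
Both paths are first order in A, so the instantaneous fraction to D is constant: dC_D/d(−C_A) = k₁/(k₁+k₂) = 0.5951.
C_D = 0.5951·(C_{A0}−C_A) = 0.5951×2.511 = 1.49 mol/L.
C_U = (C_{A0}−C_A)−C_D = 1.017 mol/L; S̃_{D/U} = 1.494/1.017 = 1.47.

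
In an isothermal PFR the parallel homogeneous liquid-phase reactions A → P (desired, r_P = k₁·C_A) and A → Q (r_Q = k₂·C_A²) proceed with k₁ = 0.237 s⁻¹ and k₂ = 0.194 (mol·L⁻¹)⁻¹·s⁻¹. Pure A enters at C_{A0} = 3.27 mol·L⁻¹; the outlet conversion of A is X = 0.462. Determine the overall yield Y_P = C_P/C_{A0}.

0.153

C_A = C_{A0}(1−X) = 1.759 mol·L⁻¹.
Along a PFR/batch, dC_P/dC_A = −r_P/(r_P+r_Q) = −k₁/(k₁+k₂·C_A).
Integrating from C_{A0} to C_A: C_P = (0.237/0.194)·ln[(0.237+0.194·3.27)/(0.237+0.194·1.76)] = 1.222·ln(0.8714/0.5783) = 0.5009 mol·L⁻¹.
Y_P = C_P/C_{A0} = 0.5009/3.27 = 0.153.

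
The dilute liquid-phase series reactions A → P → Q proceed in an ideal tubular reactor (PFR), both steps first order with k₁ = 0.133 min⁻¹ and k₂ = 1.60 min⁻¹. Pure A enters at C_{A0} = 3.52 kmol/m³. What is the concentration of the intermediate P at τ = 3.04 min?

0.211 kmol/m³

Solving the coupled first-order balances gives C_P(τ) = [k₁/(k₂−k₁)]·C_{A0}·(e^(−k₁τ) − e^(−k₂τ)).
e^(−k₁τ) = e^(−0.133×3.04) = e^(−0.4043) = 0.6674; e^(−k₂τ) = e^(−4.864) = 0.007720.
C_P = 0.133×3.52/(1.60−0.133) × (0.6674−0.007720) = 0.3191×0.6597 = 0.2105 kmol/m³.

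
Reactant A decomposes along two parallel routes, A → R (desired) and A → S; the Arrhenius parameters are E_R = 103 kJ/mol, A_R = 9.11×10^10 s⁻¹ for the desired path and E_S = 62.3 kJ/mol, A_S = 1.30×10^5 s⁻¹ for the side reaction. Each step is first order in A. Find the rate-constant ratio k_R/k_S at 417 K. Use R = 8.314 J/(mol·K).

5.59

k_R/k_S = (A_R/A_S)·exp[−(E_R−E_S)/(RT)] = (A_R/A_S)·exp[(E_S−E_R)/(RT)].
(E_S−E_R)/(RT) = (62.3−103)×10³/(8.314×417) = -40700/3467 = -11.74.
k_R/k_S = (9.11×10^10/1.30×10^5)·exp(-11.74) = 7.008×10^5 × 7.973×10^-6 = 5.59.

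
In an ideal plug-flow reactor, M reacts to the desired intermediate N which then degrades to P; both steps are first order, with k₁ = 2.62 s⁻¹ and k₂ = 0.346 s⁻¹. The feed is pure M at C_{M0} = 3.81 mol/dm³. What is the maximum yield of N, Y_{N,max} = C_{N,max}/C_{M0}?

0.735

At the optimum, C_{N,max}/C_{M0} = (k₁/k₂)^[k₂/(k₂−k₁)].
= (2.62/0.346)^(0.346/(0.346−2.62)) = (7.572)^(-0.1522) = 0.7349.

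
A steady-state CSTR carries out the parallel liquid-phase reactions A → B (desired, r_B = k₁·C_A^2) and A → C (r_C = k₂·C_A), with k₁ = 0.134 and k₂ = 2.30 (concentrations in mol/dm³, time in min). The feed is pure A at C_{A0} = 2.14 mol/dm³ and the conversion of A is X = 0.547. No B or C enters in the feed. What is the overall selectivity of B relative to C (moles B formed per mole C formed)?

Exit C_A = C_{A0}(1−X) = 2.14×0.453 = 0.9694 mol/dm³.
A CSTR operates uniformly at the exit composition, giving r_B = 0.1259 and r_C = 2.230 (each k·C_A^n at C_A = 0.9694).
Overall selectivity = C_B/C_C = r_Bτ/(r_Cτ) = r_B/r_C = 0.0565.

0.0565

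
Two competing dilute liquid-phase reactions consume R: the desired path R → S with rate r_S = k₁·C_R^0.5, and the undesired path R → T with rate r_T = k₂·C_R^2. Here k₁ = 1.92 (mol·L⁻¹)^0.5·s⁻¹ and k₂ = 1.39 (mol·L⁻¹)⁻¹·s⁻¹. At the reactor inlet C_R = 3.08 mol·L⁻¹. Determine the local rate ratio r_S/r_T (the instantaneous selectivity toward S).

S_{S/T} = r_S/r_T = (k₁·C_R^0.5)/(k₂·C_R^2) = (k₁/k₂)·C_R^-1.5.
= (1.92×3.080^0.5) / (1.39×3.080^2) = 3.370/13.19 = 0.256.

0.256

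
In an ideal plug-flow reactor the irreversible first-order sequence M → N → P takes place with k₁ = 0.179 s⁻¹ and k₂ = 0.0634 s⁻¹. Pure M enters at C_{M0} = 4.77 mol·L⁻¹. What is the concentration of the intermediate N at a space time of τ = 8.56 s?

2.70 mol·L⁻¹

Solving the coupled first-order balances gives C_N(τ) = [k₁/(k₂−k₁)]·C_{M0}·(e^(−k₁τ) − e^(−k₂τ)).
e^(−k₁τ) = e^(−0.179×8.56) = e^(−1.532) = 0.2161; e^(−k₂τ) = e^(−0.5427) = 0.5812.
C_N = 0.179×4.77/(0.0634−0.179) × (0.2161−0.5812) = (-7.386)×(-0.3651) = 2.697 mol·L⁻¹.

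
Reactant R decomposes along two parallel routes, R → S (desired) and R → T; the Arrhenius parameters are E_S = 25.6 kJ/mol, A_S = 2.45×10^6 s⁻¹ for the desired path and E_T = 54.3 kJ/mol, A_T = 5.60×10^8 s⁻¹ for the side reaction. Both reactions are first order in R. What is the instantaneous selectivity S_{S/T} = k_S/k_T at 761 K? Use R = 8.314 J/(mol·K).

0.408

k_S/k_T = (A_S/A_T)·exp[−(E_S−E_T)/(RT)] = (A_S/A_T)·exp[(E_T−E_S)/(RT)].
(E_T−E_S)/(RT) = (54.3−25.6)×10³/(8.314×761) = 28700/6327 = 4.536.
k_S/k_T = (2.45×10^6/5.60×10^8)·exp(4.536) = 0.004375 × 93.33 = 0.408.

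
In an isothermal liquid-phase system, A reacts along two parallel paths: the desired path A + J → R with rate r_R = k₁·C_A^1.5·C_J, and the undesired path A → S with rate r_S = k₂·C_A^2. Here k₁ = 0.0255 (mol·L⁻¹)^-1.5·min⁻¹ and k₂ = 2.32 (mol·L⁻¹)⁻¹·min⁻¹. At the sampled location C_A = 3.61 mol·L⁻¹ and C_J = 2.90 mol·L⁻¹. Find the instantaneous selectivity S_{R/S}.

S_{R/S} = r_R/r_S = (k₁·C_A^1.5·C_J)/(k₂·C_A^2) = (k₁/k₂)·C_A^-0.5·C_J.
= (0.0255×3.610^1.5×2.900) / (2.32×3.610^2) = 0.5072/30.23 = 0.0168.
The undesired path is higher order in A, so low C_A (CSTR or dilute feed) favours R.

0.0168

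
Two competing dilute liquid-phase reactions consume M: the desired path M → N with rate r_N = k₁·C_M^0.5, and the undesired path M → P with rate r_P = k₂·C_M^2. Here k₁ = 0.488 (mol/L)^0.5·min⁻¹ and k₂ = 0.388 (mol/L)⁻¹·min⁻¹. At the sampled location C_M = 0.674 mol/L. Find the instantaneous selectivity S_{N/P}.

2.27

S_{N/P} = r_N/r_P = (k₁·C_M^0.5)/(k₂·C_M^2) = (k₁/k₂)·C_M^-1.5.
= (0.488×0.6740^0.5) / (0.388×0.6740^2) = 0.4006/0.1763 = 2.27.
The undesired path is higher order in M, so low C_M (CSTR or dilute feed) favours N.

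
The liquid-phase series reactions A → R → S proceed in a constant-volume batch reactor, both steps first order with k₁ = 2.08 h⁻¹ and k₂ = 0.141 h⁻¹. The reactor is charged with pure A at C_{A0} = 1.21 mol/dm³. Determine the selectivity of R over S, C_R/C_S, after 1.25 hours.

7.73

Solving the coupled first-order balances gives C_R(t) = [k₁/(k₂−k₁)]·C_{A0}·(e^(−k₁t) − e^(−k₂t)).
e^(−k₁t) = e^(−2.08×1.25) = e^(−2.600) = 0.07427; e^(−k₂t) = e^(−0.1762) = 0.8384.
C_R = 2.08×1.21/(0.141−2.08) × (0.07427−0.8384) = (-1.298)×(-0.7641) = 0.9918 mol/dm³.
C_A = C_{A0}e^(−k₁t) = 0.08987 mol/dm³, so C_S = C_{A0}−C_A−C_R = 0.1283 mol/dm³; C_R/C_S = 7.73.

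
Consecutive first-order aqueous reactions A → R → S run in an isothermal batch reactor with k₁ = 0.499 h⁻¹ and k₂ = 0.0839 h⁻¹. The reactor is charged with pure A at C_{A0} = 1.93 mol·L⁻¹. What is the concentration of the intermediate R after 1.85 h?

1.06 mol·L⁻¹

The intermediate concentration in a first-order A→B→C sequence is C_R = k₁C_{A0}(e^(−k₁t) − e^(−k₂t))/(k₂−k₁).
e^(−k₁t) = e^(−0.499×1.85) = e^(−0.9232) = 0.3973; e^(−k₂t) = e^(−0.1552) = 0.8562.
C_R = 0.499×1.93/(0.0839−0.499) × (0.3973−0.8562) = (-2.320)×(-0.4590) = 1.065 mol·L⁻¹.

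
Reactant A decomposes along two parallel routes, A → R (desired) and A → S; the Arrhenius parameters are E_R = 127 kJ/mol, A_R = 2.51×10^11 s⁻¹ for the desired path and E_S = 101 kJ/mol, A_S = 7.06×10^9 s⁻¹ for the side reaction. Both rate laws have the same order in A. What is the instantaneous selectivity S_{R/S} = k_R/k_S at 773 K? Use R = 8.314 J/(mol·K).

Since both paths have the same order in A, the concentration cancels and S_{R/S} = k_R/k_S = (A_R/A_S)·exp[(E_S−E_R)/(RT)].
(E_S−E_R)/(RT) = (101−127)×10³/(8.314×773) = -26000/6427 = -4.046.
k_R/k_S = (2.51×10^11/7.06×10^9)·exp(-4.046) = 35.55 × 0.01750 = 0.622.
Since E_R > E_S, raising the temperature improves selectivity toward R.

0.622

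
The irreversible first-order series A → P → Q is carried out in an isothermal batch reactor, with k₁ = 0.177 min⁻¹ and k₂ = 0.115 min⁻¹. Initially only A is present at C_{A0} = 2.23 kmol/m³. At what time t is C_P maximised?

6.96 min

For first-order series the maximum of C_P occurs at t_opt = ln(k₂/k₁)/(k₂−k₁).
= ln(0.115/0.177)/(0.115−0.177) = ln(0.6497)/-0.06200 = -0.4312/-0.06200 = 6.96 min.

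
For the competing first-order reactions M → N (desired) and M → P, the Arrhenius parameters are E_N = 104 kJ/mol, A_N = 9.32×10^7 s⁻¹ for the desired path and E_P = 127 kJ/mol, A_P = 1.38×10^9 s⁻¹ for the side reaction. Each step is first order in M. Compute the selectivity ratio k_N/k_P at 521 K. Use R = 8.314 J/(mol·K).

Since both paths have the same order in M, the concentration cancels and S_{N/P} = k_N/k_P = (A_N/A_P)·exp[(E_P−E_N)/(RT)].
(E_P−E_N)/(RT) = (127−104)×10³/(8.314×521) = 23000/4332 = 5.310.
k_N/k_P = (9.32×10^7/1.38×10^9)·exp(5.310) = 0.06754 × 202.3 = 13.7.

13.7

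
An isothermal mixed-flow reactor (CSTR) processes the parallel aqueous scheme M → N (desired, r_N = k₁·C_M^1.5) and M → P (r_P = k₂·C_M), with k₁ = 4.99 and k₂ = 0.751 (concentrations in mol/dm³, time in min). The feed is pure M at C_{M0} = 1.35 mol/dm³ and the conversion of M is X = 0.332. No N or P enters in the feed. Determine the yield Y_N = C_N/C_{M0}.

Exit C_M = C_{M0}(1−X) = 1.35×0.668 = 0.9018 mol/dm³.
A CSTR operates uniformly at the exit composition, giving r_N = 4.273 and r_P = 0.6773 (each k·C_M^n at C_M = 0.9018).
Fraction of consumed M going to N: r_N/(r_N+r_P) = 0.8632.
C_N = 0.8632·C_{M0}·X = 0.8632×1.35×0.332 = 0.387 mol/dm³; Y_N = C_N/C_{M0} = 0.287.

0.287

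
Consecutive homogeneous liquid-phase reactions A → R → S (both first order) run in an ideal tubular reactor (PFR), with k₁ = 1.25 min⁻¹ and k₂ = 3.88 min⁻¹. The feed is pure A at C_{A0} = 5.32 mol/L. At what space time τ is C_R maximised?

0.431 min

The intermediate peaks when r₁ = r₂, i.e. k₁e^(−k₁τ) = k₂e^(−k₂τ), giving τ_opt = ln(k₂/k₁)/(k₂−k₁).
= ln(3.88/1.25)/(3.88−1.25) = ln(3.104)/2.630 = 1.133/2.630 = 0.431 min.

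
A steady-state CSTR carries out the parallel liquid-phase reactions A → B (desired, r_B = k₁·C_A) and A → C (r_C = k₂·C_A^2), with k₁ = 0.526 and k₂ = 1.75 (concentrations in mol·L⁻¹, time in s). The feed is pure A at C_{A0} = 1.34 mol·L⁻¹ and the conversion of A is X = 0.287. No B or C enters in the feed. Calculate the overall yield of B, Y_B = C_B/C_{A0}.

Exit C_A = C_{A0}(1−X) = 1.34×0.713 = 0.9554 mol·L⁻¹.
Rates in a CSTR are evaluated at the outlet concentration: r_B = 0.526×0.9554 = 0.5026, r_C = 1.75×0.9554^2 = 1.597.
Fraction of consumed A going to B: r_B/(r_B+r_C) = 0.2393.
C_B = 0.2393·C_{A0}·X = 0.2393×1.34×0.287 = 0.0920 mol·L⁻¹; Y_B = C_B/C_{A0} = 0.0687.

0.0687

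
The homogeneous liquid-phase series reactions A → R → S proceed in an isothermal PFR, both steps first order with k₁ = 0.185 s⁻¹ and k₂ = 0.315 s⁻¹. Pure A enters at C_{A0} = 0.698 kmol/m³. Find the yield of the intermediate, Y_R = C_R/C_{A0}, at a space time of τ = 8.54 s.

0.197

Solving the coupled first-order balances gives C_R(τ) = [k₁/(k₂−k₁)]·C_{A0}·(e^(−k₁τ) − e^(−k₂τ)).
e^(−k₁τ) = e^(−0.185×8.54) = e^(−1.580) = 0.2060; e^(−k₂τ) = e^(−2.690) = 0.06787.
C_R = 0.185×0.698/(0.315−0.185) × (0.2060−0.06787) = 0.9933×0.1381 = 0.1372 kmol/m³.
Y_R = C_R/C_{A0} = 0.1372/0.698 = 0.197.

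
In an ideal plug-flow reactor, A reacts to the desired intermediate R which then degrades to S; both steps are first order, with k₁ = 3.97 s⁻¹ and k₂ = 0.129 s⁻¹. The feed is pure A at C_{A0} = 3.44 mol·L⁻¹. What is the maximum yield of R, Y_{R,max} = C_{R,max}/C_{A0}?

Evaluating C_R at τ_opt = ln(k₂/k₁)/(k₂−k₁) gives C_{R,max}/C_{A0} = (k₁/k₂)^[k₂/(k₂−k₁)].
= (3.97/0.129)^(0.129/(0.129−3.97)) = (30.78)^(-0.03359) = 0.8913.

0.891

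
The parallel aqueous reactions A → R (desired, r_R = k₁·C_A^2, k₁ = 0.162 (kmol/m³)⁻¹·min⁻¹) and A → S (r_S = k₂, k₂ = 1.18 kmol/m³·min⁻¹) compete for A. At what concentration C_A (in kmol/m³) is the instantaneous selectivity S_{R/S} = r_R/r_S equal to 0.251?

S_{R/S} = (k₁/k₂)·C_A^2 ⇒ C_A = (S·k₂/k₁)^(0.5).
= (0.251×1.18/0.162)^(0.5) = (1.828)^(0.5) = 1.35 kmol/m³.

1.35 kmol/m³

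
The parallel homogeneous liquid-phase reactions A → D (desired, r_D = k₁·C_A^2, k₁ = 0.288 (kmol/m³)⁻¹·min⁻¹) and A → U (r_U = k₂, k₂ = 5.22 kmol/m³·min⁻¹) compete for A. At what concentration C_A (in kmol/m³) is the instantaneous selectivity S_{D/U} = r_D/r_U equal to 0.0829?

S_{D/U} = (k₁/k₂)·C_A^2 ⇒ C_A = (S·k₂/k₁)^(0.5).
= (0.0829×5.22/0.288)^(0.5) = (1.503)^(0.5) = 1.23 kmol/m³.

1.23 kmol/m³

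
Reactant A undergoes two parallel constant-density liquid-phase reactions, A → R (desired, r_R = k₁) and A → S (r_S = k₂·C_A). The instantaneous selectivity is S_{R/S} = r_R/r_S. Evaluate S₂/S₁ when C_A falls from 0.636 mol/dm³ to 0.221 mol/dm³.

2.88

S_{R/S} = (k₁/k₂)·C_A⁻¹, so S₂/S₁ = (C_{A,2}/C_{A,1})⁻¹.
= 0.636/0.221 = 2.88.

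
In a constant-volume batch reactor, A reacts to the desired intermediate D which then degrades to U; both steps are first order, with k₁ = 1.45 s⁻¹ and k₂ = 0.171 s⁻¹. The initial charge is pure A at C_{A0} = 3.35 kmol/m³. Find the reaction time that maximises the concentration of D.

Setting dC_D/dt = 0 gives t_opt = ln(k₂/k₁)/(k₂−k₁).
= ln(0.171/1.45)/(0.171−1.45) = ln(0.1179)/-1.279 = -2.138/-1.279 = 1.67 s.

1.67 s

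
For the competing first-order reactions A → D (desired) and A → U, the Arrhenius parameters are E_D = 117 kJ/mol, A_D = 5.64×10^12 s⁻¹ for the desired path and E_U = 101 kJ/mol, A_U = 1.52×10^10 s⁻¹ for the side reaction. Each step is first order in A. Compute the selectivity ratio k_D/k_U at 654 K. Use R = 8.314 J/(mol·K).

k_D/k_U = (A_D/A_U)·exp[−(E_D−E_U)/(RT)] = (A_D/A_U)·exp[(E_U−E_D)/(RT)].
(E_U−E_D)/(RT) = (101−117)×10³/(8.314×654) = -16000/5437 = -2.943.
k_D/k_U = (5.64×10^12/1.52×10^10)·exp(-2.943) = 371.1 × 0.05273 = 19.6.
Since E_D > E_U, raising the temperature improves selectivity toward D.

19.6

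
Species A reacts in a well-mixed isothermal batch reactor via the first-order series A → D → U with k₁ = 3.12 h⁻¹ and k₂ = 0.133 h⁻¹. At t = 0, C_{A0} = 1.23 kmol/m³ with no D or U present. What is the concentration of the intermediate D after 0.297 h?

The intermediate concentration in a first-order A→B→C sequence is C_D = k₁C_{A0}(e^(−k₁t) − e^(−k₂t))/(k₂−k₁).
e^(−k₁t) = e^(−3.12×0.297) = e^(−0.9266) = 0.3959; e^(−k₂t) = e^(−0.03950) = 0.9613.
C_D = 3.12×1.23/(0.133−3.12) × (0.3959−0.9613) = (-1.285)×(-0.5654) = 0.7264 kmol/m³.

0.726 kmol/m³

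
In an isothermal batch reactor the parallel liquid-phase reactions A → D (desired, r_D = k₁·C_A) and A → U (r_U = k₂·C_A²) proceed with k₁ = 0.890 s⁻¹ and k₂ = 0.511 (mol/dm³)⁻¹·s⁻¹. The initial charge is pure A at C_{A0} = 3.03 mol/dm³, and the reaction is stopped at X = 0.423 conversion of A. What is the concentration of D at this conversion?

0.545 mol/dm³

C_A = C_{A0}(1−X) = 1.748 mol/dm³.
Along a PFR/batch, dC_D/dC_A = −r_D/(r_D+r_U) = −k₁/(k₁+k₂·C_A).
Integrating from C_{A0} to C_A: C_D = (0.890/0.511)·ln[(0.890+0.511·3.03)/(0.890+0.511·1.75)] = 1.742·ln(2.438/1.783) = 0.5448 mol/dm³.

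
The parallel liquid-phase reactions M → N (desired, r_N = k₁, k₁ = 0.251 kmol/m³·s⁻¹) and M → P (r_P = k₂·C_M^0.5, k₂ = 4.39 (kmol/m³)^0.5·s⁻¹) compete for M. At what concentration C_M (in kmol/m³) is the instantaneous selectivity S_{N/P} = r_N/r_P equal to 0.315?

S_{N/P} = (k₁/k₂)·C_M^-0.5 ⇒ C_M = (S·k₂/k₁)^(-2).
= (0.315×4.39/0.251)^(-2) = (5.509)^(-2) = 0.0329 kmol/m³.

0.0329 kmol/m³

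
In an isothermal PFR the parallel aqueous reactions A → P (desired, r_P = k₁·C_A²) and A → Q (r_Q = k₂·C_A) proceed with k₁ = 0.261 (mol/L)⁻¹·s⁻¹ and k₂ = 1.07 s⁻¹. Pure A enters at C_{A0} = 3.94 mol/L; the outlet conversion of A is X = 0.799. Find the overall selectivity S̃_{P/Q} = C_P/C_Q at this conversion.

0.545

C_A = C_{A0}(1−X) = 0.7919 mol/L.
Along a PFR/batch, dC_Q/dC_A = −r_Q/(r_P+r_Q) = −k₂/(k₂+k₁·C_A).
Integrating from C_{A0} to C_A: C_Q = (1.07/0.261)·ln[(1.07+0.261·3.94)/(1.07+0.261·0.792)] = 4.100·ln(2.098/1.277) = 2.037 mol/L.
Then C_P = (C_{A0}−C_A) − C_Q = 3.148 − 2.037 = 1.111 mol/L.
S̃_{P/Q} = C_P/C_Q = 1.111/2.037 = 0.545.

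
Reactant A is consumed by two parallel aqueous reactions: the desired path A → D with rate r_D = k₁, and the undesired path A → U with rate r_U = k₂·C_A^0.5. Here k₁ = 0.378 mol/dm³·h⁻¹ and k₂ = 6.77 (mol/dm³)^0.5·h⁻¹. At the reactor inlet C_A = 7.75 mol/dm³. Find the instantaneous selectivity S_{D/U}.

0.0201

S_{D/U} = r_D/r_U = (k₁)/(k₂·C_A^0.5) = (k₁/k₂)·C_A^-0.5.
= (0.378) / (6.77×7.750^0.5) = 0.3780/18.85 = 0.0201.
The undesired path is higher order in A, so low C_A (CSTR or dilute feed) favours D.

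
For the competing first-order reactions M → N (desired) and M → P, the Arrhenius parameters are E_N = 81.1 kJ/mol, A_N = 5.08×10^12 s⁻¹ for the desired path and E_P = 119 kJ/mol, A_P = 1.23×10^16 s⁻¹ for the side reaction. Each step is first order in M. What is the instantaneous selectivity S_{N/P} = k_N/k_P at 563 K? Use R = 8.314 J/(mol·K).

1.36

k_N/k_P = (A_N/A_P)·exp[−(E_N−E_P)/(RT)] = (A_N/A_P)·exp[(E_P−E_N)/(RT)].
(E_P−E_N)/(RT) = (119−81.1)×10³/(8.314×563) = 37900/4681 = 8.097.
k_N/k_P = (5.08×10^12/1.23×10^16)·exp(8.097) = 4.130×10^-4 × 3284 = 1.36.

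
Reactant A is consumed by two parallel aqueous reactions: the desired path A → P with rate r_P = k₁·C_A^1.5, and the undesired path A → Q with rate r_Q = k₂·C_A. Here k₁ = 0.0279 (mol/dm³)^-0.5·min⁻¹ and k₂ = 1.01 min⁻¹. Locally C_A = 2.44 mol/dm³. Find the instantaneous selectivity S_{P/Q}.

S_{P/Q} = r_P/r_Q = (k₁·C_A^1.5)/(k₂·C_A) = (k₁/k₂)·C_A^0.5.
= (0.0279×2.440^1.5) / (1.01×2.440) = 0.1063/2.464 = 0.0431.

0.0431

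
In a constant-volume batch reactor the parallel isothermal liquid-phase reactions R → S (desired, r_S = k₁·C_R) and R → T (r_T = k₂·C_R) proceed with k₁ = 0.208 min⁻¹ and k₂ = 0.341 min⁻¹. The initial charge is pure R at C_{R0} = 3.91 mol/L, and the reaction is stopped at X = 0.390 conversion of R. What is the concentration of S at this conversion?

C_R = C_{R0}(1−X) = 2.385 mol/L.
Both paths are first order in R, so the instantaneous fraction to S is constant: dC_S/d(−C_R) = k₁/(k₁+k₂) = 0.3789.
C_S = 0.3789·(C_{R0}−C_R) = 0.3789×1.525 = 0.578 mol/L.

0.578 mol/L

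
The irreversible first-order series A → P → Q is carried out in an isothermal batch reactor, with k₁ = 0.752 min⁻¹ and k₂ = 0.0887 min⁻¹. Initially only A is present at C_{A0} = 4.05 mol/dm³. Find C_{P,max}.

3.04 mol/dm³

For a first-order series the maximum intermediate yield is C_{P,max}/C_{A0} = (k₁/k₂)^[k₂/(k₂−k₁)].
= (0.752/0.0887)^(0.0887/(0.0887−0.752)) = (8.478)^(-0.1337) = 0.7514.
C_{P,max} = 0.7514×4.05 = 3.04 mol/dm³.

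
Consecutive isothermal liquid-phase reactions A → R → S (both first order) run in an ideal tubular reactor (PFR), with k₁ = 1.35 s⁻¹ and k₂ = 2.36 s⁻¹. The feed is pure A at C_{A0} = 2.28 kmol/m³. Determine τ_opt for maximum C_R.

0.553 s

Setting dC_R/dτ = 0 gives τ_opt = ln(k₂/k₁)/(k₂−k₁).
= ln(2.36/1.35)/(2.36−1.35) = ln(1.748)/1.010 = 0.5586/1.010 = 0.553 s.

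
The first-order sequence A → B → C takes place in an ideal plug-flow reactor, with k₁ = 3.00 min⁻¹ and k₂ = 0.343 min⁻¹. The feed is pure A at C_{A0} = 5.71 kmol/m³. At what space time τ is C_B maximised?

The intermediate peaks when r₁ = r₂, i.e. k₁e^(−k₁τ) = k₂e^(−k₂τ), giving τ_opt = ln(k₂/k₁)/(k₂−k₁).
= ln(0.343/3.00)/(0.343−3.00) = ln(0.1143)/-2.657 = -2.169/-2.657 = 0.816 min.

0.816 min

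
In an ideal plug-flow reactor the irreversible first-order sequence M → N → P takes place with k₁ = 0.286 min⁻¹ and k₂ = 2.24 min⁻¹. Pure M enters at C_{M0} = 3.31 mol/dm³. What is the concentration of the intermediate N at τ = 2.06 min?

The intermediate concentration in a first-order A→B→C sequence is C_N = k₁C_{M0}(e^(−k₁τ) − e^(−k₂τ))/(k₂−k₁).
e^(−k₁τ) = e^(−0.286×2.06) = e^(−0.5892) = 0.5548; e^(−k₂τ) = e^(−4.614) = 0.009908.
C_N = 0.286×3.31/(2.24−0.286) × (0.5548−0.009908) = 0.4845×0.5449 = 0.2640 mol/dm³.

0.264 mol/dm³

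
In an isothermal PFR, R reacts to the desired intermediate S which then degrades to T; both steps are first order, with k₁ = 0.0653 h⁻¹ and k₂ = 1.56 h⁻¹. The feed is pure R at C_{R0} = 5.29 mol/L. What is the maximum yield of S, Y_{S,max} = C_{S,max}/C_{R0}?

At the optimum, C_{S,max}/C_{R0} = (k₁/k₂)^[k₂/(k₂−k₁)].
= (0.0653/1.56)^(1.56/(1.56−0.0653)) = (0.04186)^(1.044) = 0.03644.

0.0364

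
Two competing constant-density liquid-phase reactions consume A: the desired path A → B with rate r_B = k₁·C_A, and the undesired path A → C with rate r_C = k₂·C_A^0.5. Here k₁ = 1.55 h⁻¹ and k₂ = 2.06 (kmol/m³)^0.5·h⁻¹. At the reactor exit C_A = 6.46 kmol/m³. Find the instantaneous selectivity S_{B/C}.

S_{B/C} = r_B/r_C = (k₁·C_A)/(k₂·C_A^0.5) = (k₁/k₂)·C_A^0.5.
= (1.55×6.460) / (2.06×6.460^0.5) = 10.01/5.236 = 1.91.
Since the desired path is higher order in A, keeping C_A high (PFR or concentrated feed) favours B.

1.91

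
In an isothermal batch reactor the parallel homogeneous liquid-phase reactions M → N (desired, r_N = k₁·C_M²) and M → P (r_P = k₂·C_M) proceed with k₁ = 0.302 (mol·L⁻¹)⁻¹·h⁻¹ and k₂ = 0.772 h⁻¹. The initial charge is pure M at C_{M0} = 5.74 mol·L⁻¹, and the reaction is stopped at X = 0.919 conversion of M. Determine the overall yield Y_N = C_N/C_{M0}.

0.469

C_M = C_{M0}(1−X) = 0.4649 mol·L⁻¹.
Along a PFR/batch, dC_P/dC_M = −r_P/(r_N+r_P) = −k₂/(k₂+k₁·C_M).
Integrating from C_{M0} to C_M: C_P = (0.772/0.302)·ln[(0.772+0.302·5.74)/(0.772+0.302·0.465)] = 2.556·ln(2.505/0.9124) = 2.582 mol·L⁻¹.
Then C_N = (C_{M0}−C_M) − C_P = 5.275 − 2.582 = 2.693 mol·L⁻¹.
Y_N = C_N/C_{M0} = 2.693/5.74 = 0.469.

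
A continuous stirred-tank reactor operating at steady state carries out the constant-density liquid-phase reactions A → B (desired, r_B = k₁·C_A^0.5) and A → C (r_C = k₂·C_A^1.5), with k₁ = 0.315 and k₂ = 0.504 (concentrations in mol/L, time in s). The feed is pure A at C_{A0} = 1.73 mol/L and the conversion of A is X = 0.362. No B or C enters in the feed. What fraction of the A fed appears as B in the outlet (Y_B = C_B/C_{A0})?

0.131

Exit C_A = C_{A0}(1−X) = 1.73×0.638 = 1.104 mol/L.
Rates in a CSTR are evaluated at the outlet concentration: r_B = 0.315×1.104^0.5 = 0.3309, r_C = 0.504×1.104^1.5 = 0.5844.
Fraction of consumed A going to B: r_B/(r_B+r_C) = 0.3615.
C_B = 0.3615·C_{A0}·X = 0.3615×1.73×0.362 = 0.226 mol/L; Y_B = C_B/C_{A0} = 0.131.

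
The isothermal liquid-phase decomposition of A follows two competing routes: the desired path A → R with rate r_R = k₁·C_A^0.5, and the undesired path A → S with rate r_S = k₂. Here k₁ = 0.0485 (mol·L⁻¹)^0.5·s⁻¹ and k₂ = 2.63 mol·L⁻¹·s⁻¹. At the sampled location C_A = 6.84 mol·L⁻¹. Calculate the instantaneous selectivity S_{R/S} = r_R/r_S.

0.0482

S_{R/S} = r_R/r_S = (k₁·C_A^0.5)/(k₂) = (k₁/k₂)·C_A^0.5.
= (0.0485×6.840^0.5) / (2.63) = 0.1268/2.630 = 0.0482.
Since the desired path is higher order in A, keeping C_A high (PFR or concentrated feed) favours R.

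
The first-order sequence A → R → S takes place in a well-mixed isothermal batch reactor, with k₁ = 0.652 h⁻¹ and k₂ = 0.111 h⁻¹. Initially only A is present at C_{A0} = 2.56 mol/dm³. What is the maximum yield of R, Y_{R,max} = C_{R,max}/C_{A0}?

Evaluating C_R at t_opt = ln(k₂/k₁)/(k₂−k₁) gives C_{R,max}/C_{A0} = (k₁/k₂)^[k₂/(k₂−k₁)].
= (0.652/0.111)^(0.111/(0.111−0.652)) = (5.874)^(-0.2052) = 0.6954.

0.695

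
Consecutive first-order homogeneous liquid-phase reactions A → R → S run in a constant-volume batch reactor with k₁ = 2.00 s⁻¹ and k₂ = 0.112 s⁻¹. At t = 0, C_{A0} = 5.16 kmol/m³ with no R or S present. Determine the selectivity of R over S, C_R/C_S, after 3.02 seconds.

3.07

Solving the coupled first-order balances gives C_R(t) = [k₁/(k₂−k₁)]·C_{A0}·(e^(−k₁t) − e^(−k₂t)).
e^(−k₁t) = e^(−2.00×3.02) = e^(−6.040) = 0.002382; e^(−k₂t) = e^(−0.3382) = 0.7130.
C_R = 2.00×5.16/(0.112−2.00) × (0.002382−0.7130) = (-5.466)×(-0.7106) = 3.884 kmol/m³.
C_A = C_{A0}e^(−k₁t) = 0.01229 kmol/m³, so C_S = C_{A0}−C_A−C_R = 1.263 kmol/m³; C_R/C_S = 3.07.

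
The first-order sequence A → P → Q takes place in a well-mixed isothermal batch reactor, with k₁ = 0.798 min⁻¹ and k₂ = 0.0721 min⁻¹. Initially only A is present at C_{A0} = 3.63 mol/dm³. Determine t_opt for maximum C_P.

3.31 min

For first-order series the maximum of C_P occurs at t_opt = ln(k₂/k₁)/(k₂−k₁).
= ln(0.0721/0.798)/(0.0721−0.798) = ln(0.09035)/-0.7259 = -2.404/-0.7259 = 3.31 min.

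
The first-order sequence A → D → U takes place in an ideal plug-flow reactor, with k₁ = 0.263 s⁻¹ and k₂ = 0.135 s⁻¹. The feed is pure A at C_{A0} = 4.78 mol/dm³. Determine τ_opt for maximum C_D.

The intermediate peaks when r₁ = r₂, i.e. k₁e^(−k₁τ) = k₂e^(−k₂τ), giving τ_opt = ln(k₂/k₁)/(k₂−k₁).
= ln(0.135/0.263)/(0.135−0.263) = ln(0.5133)/-0.1280 = -0.6669/-0.1280 = 5.21 s.

5.21 s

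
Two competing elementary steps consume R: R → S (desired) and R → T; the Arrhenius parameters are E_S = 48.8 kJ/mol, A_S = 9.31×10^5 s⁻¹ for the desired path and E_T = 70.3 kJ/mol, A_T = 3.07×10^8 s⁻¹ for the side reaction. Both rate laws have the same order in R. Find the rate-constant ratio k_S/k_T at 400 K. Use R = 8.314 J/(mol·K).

k_S/k_T = (A_S/A_T)·exp[−(E_S−E_T)/(RT)] = (A_S/A_T)·exp[(E_T−E_S)/(RT)].
(E_T−E_S)/(RT) = (70.3−48.8)×10³/(8.314×400) = 21500/3326 = 6.465.
k_S/k_T = (9.31×10^5/3.07×10^8)·exp(6.465) = 0.003033 × 642.3 = 1.95.

1.95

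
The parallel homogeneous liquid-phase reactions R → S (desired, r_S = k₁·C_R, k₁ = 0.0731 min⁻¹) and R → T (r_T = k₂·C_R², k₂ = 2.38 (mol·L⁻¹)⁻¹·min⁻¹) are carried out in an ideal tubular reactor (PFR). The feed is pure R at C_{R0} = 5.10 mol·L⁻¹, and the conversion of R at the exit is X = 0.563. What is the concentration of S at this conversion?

C_R = C_{R0}(1−X) = 2.229 mol·L⁻¹.
Along a PFR/batch, dC_S/dC_R = −r_S/(r_S+r_T) = −k₁/(k₁+k₂·C_R).
Integrating from C_{R0} to C_R: C_S = (0.0731/2.38)·ln[(0.0731+2.38·5.10)/(0.0731+2.38·2.23)] = 0.03071·ln(12.21/5.377) = 0.02519 mol·L⁻¹.

0.0252 mol·L⁻¹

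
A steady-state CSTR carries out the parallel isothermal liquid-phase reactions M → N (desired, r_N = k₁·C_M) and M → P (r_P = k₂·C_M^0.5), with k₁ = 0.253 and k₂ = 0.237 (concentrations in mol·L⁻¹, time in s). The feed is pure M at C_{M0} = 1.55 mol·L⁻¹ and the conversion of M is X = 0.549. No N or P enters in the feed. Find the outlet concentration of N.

Exit C_M = C_{M0}(1−X) = 1.55×0.451 = 0.6990 mol·L⁻¹.
A CSTR operates uniformly at the exit composition, giving r_N = 0.1769 and r_P = 0.1982 (each k·C_M^n at C_M = 0.6990).
Fraction of consumed M going to N: r_N/(r_N+r_P) = 0.4716.
C_N = 0.4716·C_{M0}·X = 0.4716×1.55×0.549 = 0.401 mol·L⁻¹.

0.401 mol·L⁻¹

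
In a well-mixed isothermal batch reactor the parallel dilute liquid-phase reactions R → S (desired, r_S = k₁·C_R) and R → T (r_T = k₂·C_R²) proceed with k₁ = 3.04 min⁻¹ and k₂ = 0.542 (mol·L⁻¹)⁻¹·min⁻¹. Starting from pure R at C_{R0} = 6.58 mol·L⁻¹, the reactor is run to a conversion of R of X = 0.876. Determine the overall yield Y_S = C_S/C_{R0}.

0.546

C_R = C_{R0}(1−X) = 0.8159 mol·L⁻¹.
Along a PFR/batch, dC_S/dC_R = −r_S/(r_S+r_T) = −k₁/(k₁+k₂·C_R).
Integrating from C_{R0} to C_R: C_S = (3.04/0.542)·ln[(3.04+0.542·6.58)/(3.04+0.542·0.816)] = 5.609·ln(6.606/3.482) = 3.592 mol·L⁻¹.
Y_S = C_S/C_{R0} = 3.592/6.58 = 0.546.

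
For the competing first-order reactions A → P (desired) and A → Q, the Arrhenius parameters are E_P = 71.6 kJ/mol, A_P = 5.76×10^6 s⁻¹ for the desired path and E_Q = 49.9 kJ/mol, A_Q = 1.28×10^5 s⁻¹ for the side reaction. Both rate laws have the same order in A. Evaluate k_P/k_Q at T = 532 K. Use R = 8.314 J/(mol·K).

With equal orders, S_{P/Q} = k_P/k_Q = (A_P/A_Q)·exp[(E_Q−E_P)/(RT)].
(E_Q−E_P)/(RT) = (49.9−71.6)×10³/(8.314×532) = -21700/4423 = -4.906.
k_P/k_Q = (5.76×10^6/1.28×10^5)·exp(-4.906) = 45.00 × 0.007401 = 0.333.

0.333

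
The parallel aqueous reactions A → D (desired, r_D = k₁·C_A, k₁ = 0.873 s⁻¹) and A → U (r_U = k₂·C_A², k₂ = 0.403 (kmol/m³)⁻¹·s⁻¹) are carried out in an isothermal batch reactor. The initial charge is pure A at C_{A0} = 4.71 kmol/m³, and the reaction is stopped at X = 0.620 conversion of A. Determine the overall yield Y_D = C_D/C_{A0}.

C_A = C_{A0}(1−X) = 1.790 kmol/m³.
Along a PFR/batch, dC_D/dC_A = −r_D/(r_D+r_U) = −k₁/(k₁+k₂·C_A).
Integrating from C_{A0} to C_A: C_D = (0.873/0.403)·ln[(0.873+0.403·4.71)/(0.873+0.403·1.79)] = 2.166·ln(2.771/1.594) = 1.198 kmol/m³.
Y_D = C_D/C_{A0} = 1.198/4.71 = 0.254.

0.254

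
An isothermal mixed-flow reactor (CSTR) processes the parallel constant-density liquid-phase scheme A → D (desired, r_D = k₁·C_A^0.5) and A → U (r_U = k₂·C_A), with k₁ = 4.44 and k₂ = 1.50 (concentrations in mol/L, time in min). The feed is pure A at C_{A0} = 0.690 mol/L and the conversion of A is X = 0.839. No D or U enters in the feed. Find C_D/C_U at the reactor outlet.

Exit C_A = C_{A0}(1−X) = 0.690×0.161 = 0.1111 mol/L.
Rates in a CSTR are evaluated at the outlet concentration: r_D = 4.44×0.1111^0.5 = 1.480, r_U = 1.50×0.1111 = 0.1666.
Overall selectivity = C_D/C_U = r_Dτ/(r_Uτ) = r_D/r_U = 8.88.

8.88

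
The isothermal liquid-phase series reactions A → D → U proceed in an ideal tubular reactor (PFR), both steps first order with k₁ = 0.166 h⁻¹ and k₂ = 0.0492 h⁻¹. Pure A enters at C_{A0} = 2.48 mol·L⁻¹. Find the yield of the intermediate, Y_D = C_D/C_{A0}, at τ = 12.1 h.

0.593

Solving the coupled first-order balances gives C_D(τ) = [k₁/(k₂−k₁)]·C_{A0}·(e^(−k₁τ) − e^(−k₂τ)).
e^(−k₁τ) = e^(−0.166×12.1) = e^(−2.009) = 0.1342; e^(−k₂τ) = e^(−0.5953) = 0.5514.
C_D = 0.166×2.48/(0.0492−0.166) × (0.1342−0.5514) = (-3.525)×(-0.4172) = 1.471 mol·L⁻¹.
Y_D = C_D/C_{A0} = 1.471/2.48 = 0.593.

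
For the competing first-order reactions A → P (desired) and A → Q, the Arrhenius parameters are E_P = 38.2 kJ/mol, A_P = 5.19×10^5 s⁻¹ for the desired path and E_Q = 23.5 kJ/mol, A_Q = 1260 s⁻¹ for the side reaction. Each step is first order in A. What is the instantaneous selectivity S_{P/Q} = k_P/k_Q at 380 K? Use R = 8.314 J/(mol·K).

k_P/k_Q = (A_P/A_Q)·exp[−(E_P−E_Q)/(RT)] = (A_P/A_Q)·exp[(E_Q−E_P)/(RT)].
(E_Q−E_P)/(RT) = (23.5−38.2)×10³/(8.314×380) = -14700/3159 = -4.653.
k_P/k_Q = (5.19×10^5/1260)·exp(-4.653) = 411.9 × 0.009534 = 3.93.

3.93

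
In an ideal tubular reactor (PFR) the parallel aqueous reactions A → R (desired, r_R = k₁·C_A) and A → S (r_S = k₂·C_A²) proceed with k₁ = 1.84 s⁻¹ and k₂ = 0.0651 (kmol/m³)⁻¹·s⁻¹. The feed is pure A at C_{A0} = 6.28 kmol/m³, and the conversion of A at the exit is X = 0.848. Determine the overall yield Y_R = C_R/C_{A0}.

C_A = C_{A0}(1−X) = 0.9546 kmol/m³.
Along a PFR/batch, dC_R/dC_A = −r_R/(r_R+r_S) = −k₁/(k₁+k₂·C_A).
Integrating from C_{A0} to C_A: C_R = (1.84/0.0651)·ln[(1.84+0.0651·6.28)/(1.84+0.0651·0.955)] = 28.26·ln(2.249/1.902) = 4.732 kmol/m³.
Y_R = C_R/C_{A0} = 4.732/6.28 = 0.754.

0.754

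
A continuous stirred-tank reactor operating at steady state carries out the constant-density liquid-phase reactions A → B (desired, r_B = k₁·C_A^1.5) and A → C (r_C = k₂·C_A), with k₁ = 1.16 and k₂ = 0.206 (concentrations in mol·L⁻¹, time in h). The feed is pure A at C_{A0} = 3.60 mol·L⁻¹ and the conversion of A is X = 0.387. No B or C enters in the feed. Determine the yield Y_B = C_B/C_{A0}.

Exit C_A = C_{A0}(1−X) = 3.60×0.613 = 2.207 mol·L⁻¹.
Rates in a CSTR are evaluated at the outlet concentration: r_B = 1.16×2.207^1.5 = 3.803, r_C = 0.206×2.207 = 0.4546.
Fraction of consumed A going to B: r_B/(r_B+r_C) = 0.8932.
C_B = 0.8932·C_{A0}·X = 0.8932×3.60×0.387 = 1.24 mol·L⁻¹; Y_B = C_B/C_{A0} = 0.346.

0.346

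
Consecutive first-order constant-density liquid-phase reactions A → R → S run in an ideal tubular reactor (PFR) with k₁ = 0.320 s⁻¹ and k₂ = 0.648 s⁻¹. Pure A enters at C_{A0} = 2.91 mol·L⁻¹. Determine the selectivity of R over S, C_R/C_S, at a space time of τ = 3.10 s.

The intermediate concentration in a first-order A→B→C sequence is C_R = k₁C_{A0}(e^(−k₁τ) − e^(−k₂τ))/(k₂−k₁).
e^(−k₁τ) = e^(−0.320×3.10) = e^(−0.9920) = 0.3708; e^(−k₂τ) = e^(−2.009) = 0.1341.
C_R = 0.320×2.91/(0.648−0.320) × (0.3708−0.1341) = 2.839×0.2367 = 0.6720 mol·L⁻¹.
C_A = C_{A0}e^(−k₁τ) = 1.079 mol·L⁻¹, so C_S = C_{A0}−C_A−C_R = 1.159 mol·L⁻¹; C_R/C_S = 0.580.

0.580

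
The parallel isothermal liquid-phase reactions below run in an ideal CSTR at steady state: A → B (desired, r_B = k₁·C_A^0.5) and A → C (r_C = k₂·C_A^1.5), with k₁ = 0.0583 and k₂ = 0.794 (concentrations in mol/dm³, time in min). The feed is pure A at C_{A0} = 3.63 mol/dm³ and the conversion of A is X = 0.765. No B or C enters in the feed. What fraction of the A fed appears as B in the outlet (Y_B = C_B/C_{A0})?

Exit C_A = C_{A0}(1−X) = 3.63×0.235 = 0.8530 mol/dm³.
A CSTR operates uniformly at the exit composition, giving r_B = 0.05385 and r_C = 0.6256 (each k·C_A^n at C_A = 0.8530).
Fraction of consumed A going to B: r_B/(r_B+r_C) = 0.07925.
C_B = 0.07925·C_{A0}·X = 0.07925×3.63×0.765 = 0.220 mol/dm³; Y_B = C_B/C_{A0} = 0.0606.

0.0606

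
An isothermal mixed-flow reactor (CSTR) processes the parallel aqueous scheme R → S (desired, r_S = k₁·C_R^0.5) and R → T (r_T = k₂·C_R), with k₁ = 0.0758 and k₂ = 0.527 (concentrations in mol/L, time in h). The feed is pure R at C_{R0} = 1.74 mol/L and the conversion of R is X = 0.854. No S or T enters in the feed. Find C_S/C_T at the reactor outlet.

Exit C_R = C_{R0}(1−X) = 1.74×0.146 = 0.2540 mol/L.
In a CSTR the entire volume is at exit conditions, so r_S = 0.0758×0.2540^0.5 = 0.03821 and r_T = 0.527×0.2540 = 0.1339.
Overall selectivity = C_S/C_T = r_Sτ/(r_Tτ) = r_S/r_T = 0.285.

0.285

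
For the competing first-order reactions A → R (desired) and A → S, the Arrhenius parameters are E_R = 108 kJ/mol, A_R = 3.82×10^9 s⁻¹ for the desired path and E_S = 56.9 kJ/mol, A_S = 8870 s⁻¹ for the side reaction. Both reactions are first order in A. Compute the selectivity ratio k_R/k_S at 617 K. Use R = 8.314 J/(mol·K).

20.3

Since both paths have the same order in A, the concentration cancels and S_{R/S} = k_R/k_S = (A_R/A_S)·exp[(E_S−E_R)/(RT)].
(E_S−E_R)/(RT) = (56.9−108)×10³/(8.314×617) = -51100/5130 = -9.962.
k_R/k_S = (3.82×10^9/8870)·exp(-9.962) = 4.307×10^5 × 4.718×10^-5 = 20.3.
Since E_R > E_S, raising the temperature improves selectivity toward R.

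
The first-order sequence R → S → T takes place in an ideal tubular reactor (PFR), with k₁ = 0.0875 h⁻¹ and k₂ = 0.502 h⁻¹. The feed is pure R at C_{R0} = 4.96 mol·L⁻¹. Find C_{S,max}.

0.598 mol·L⁻¹

For a first-order series the maximum intermediate yield is C_{S,max}/C_{R0} = (k₁/k₂)^[k₂/(k₂−k₁)].
= (0.0875/0.502)^(0.502/(0.502−0.0875)) = (0.1743)^(1.211) = 0.1205.
C_{S,max} = 0.1205×4.96 = 0.598 mol·L⁻¹.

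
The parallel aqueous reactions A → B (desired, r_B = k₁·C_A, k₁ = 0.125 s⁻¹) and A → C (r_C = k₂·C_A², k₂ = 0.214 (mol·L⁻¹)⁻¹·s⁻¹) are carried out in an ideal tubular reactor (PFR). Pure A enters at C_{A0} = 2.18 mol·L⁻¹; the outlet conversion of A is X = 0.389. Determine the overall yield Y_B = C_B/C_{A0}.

C_A = C_{A0}(1−X) = 1.332 mol·L⁻¹.
Along a PFR/batch, dC_B/dC_A = −r_B/(r_B+r_C) = −k₁/(k₁+k₂·C_A).
Integrating from C_{A0} to C_A: C_B = (0.125/0.214)·ln[(0.125+0.214·2.18)/(0.125+0.214·1.33)] = 0.5841·ln(0.5915/0.4100) = 0.2140 mol·L⁻¹.
Y_B = C_B/C_{A0} = 0.2140/2.18 = 0.0982.

0.0982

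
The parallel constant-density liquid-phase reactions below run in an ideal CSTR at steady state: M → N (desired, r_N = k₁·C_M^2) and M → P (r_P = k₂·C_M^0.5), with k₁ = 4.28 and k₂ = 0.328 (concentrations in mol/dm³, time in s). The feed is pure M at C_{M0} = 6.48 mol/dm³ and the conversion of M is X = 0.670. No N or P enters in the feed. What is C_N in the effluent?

Exit C_M = C_{M0}(1−X) = 6.48×0.330 = 2.138 mol/dm³.
Rates in a CSTR are evaluated at the outlet concentration: r_N = 4.28×2.138^2 = 19.57, r_P = 0.328×2.138^0.5 = 0.4796.
Fraction of consumed M going to N: r_N/(r_N+r_P) = 0.9761.
C_N = 0.9761·C_{M0}·X = 0.9761×6.48×0.670 = 4.24 mol/dm³.

4.24 mol/dm³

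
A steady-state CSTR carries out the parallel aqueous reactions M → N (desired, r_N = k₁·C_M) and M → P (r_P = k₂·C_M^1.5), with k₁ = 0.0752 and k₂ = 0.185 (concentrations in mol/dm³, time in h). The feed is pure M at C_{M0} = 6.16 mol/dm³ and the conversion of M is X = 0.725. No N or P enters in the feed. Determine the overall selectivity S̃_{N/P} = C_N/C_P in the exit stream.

Exit C_M = C_{M0}(1−X) = 6.16×0.275 = 1.694 mol/dm³.
A CSTR operates uniformly at the exit composition, giving r_N = 0.1274 and r_P = 0.4079 (each k·C_M^n at C_M = 1.694).
Overall selectivity = C_N/C_P = r_Nτ/(r_Pτ) = r_N/r_P = 0.312.

0.312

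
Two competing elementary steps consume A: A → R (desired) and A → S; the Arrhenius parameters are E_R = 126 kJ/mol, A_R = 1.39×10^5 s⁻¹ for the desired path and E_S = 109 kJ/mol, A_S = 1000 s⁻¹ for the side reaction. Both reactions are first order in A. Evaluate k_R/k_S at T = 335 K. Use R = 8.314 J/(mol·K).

0.311

k_R/k_S = (A_R/A_S)·exp[−(E_R−E_S)/(RT)] = (A_R/A_S)·exp[(E_S−E_R)/(RT)].
(E_S−E_R)/(RT) = (109−126)×10³/(8.314×335) = -17000/2785 = -6.104.
k_R/k_S = (1.39×10^5/1000)·exp(-6.104) = 139.0 × 0.002235 = 0.311.
Since E_R > E_S, raising the temperature improves selectivity toward R.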